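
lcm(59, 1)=59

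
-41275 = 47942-89217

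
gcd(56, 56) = 56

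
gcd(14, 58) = 2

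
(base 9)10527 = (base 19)106i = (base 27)9fp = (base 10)6991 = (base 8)15517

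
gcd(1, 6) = 1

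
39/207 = 13/69 ≈ 0.188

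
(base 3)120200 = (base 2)110100111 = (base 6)1543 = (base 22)j5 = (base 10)423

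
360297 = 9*40033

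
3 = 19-16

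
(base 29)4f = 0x83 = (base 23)5g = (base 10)131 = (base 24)5b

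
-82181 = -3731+-78450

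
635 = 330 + 305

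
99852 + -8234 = 91618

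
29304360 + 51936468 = 81240828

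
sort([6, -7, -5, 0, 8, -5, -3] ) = [-7, -5, -5, -3, 0, 6, 8] 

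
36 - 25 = 11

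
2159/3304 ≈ 0.653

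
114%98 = 16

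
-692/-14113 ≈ 0.0490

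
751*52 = 39052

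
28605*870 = 24886350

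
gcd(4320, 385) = 5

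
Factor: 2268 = 2^2*3^4*7^1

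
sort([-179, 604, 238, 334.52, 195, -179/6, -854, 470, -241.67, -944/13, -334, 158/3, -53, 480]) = [-854, -334, -241.67, -179, -944/13, -53, -179/6, 158/3, 195, 238, 334.52, 470, 480, 604]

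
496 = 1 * 496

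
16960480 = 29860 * 568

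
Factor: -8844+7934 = -1*2^1*5^1*7^1*13^1 = -910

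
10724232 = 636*16862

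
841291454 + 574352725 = 1415644179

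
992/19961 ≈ 0.0497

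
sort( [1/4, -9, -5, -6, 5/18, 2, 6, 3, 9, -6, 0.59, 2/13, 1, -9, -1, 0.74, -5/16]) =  [-9, -9, -6, -6, -5, -1, -5/16, 2/13, 1/4, 5/18, 0.59, 0.74, 1, 2, 3, 6, 9]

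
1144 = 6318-5174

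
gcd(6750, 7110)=90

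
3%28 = 3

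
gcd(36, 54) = 18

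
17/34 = 1/2 = 0.50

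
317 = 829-512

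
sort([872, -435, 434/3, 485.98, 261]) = [-435, 434/3, 261, 485.98, 872]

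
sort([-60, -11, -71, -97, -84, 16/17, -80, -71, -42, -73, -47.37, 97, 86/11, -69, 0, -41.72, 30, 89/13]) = [-97, -84, -80, -73, -71, -71, -69, -60, -47.37, -42, -41.72, -11, 0, 16/17, 89/13, 86/11, 30, 97]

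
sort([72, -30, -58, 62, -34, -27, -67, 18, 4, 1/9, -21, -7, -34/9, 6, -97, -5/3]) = [-97, -67, -58, -34, -30, -27, -21, -7, -34/9, -5/3, 1/9, 4, 6, 18, 62, 72]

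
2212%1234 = 978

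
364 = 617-253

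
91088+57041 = 148129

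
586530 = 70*8379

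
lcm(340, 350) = 11900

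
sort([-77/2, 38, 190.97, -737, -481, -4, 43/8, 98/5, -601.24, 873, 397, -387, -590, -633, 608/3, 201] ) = [-737, -633, -601.24, -590, -481, -387, -77/2, -4, 43/8, 98/5, 38, 190.97, 201, 608/3, 397, 873] 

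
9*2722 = 24498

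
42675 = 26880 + 15795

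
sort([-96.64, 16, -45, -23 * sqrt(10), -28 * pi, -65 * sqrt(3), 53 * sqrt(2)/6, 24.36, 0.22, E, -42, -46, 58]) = [-65 * sqrt(3), -96.64, -28 * pi, -23 * sqrt(10), -46, -45, -42, 0.22, E, 53 * sqrt(2)/6, 16, 24.36, 58]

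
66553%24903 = 16747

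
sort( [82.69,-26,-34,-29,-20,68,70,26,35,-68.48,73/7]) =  [-68.48,-34,-29,-26,-20,73/7,26,35,68,70,82.69]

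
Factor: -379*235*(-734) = 2^1*5^1*47^1*367^1*379^1 = 65373710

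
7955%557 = 157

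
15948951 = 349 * 45699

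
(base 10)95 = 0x5f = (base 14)6b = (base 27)3e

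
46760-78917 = -32157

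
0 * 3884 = 0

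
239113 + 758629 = 997742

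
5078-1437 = 3641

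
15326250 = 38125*402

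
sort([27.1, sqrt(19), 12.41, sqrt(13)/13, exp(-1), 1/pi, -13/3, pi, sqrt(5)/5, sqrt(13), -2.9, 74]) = [-13/3, -2.9, sqrt(13)/13, 1/pi, exp(-1), sqrt(5)/5, pi, sqrt(13), sqrt(19), 12.41, 27.1, 74]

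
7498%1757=470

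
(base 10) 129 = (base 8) 201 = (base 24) 59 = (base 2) 10000001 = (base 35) 3o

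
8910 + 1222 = 10132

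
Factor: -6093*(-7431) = 3^3*677^1*2477^1 = 45277083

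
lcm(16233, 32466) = 32466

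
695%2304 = 695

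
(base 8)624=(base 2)110010100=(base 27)eq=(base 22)i8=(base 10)404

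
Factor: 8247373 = 8247373^1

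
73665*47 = 3462255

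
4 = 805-801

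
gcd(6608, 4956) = 1652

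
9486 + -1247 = 8239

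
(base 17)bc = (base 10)199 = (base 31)6d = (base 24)87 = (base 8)307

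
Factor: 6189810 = 2^1 * 3^1 * 5^1 * 11^1 * 18757^1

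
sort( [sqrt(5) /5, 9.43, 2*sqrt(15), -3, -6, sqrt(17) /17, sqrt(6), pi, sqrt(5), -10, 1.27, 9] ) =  [-10, -6, -3, sqrt(17) /17, sqrt(5) /5, 1.27, sqrt(5), sqrt(6), pi, 2*sqrt(15), 9, 9.43] 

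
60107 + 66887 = 126994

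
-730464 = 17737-748201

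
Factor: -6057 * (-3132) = 2^2 * 3^5 * 29^1 * 673^1 = 18970524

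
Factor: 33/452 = 2^(-2)*3^1*11^1*113^(-1)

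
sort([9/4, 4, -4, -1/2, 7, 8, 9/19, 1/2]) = [-4, -1/2, 9/19, 1/2, 9/4, 4, 7, 8]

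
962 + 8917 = 9879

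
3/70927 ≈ 0.0000423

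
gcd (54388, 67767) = 1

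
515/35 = 14 + 5/7≈14.71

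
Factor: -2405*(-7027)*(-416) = -1*2^5*5^1*13^2*37^1*7027^1 = -7030372960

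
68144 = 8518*8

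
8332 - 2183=6149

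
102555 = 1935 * 53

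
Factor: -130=-1 * 2^1 * 5^1 * 13^1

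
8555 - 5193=3362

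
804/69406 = 402/34703 ≈ 0.0116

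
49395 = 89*555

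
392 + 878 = 1270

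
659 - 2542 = -1883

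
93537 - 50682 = 42855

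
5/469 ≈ 0.0107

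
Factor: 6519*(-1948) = -1*2^2*3^1*41^1*53^1*487^1 = -12699012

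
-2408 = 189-2597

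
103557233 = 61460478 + 42096755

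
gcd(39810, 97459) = 1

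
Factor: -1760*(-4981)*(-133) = -1*2^5*5^1*7^1*11^1*17^1*19^1*293^1 = -1165952480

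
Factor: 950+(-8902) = -1 * 2^4 * 7^1 * 71^1 = -7952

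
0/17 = 0 = 0.00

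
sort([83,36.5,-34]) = [-34,36.5,83]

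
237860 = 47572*5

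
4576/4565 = 416/415 ≈ 1.00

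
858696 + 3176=861872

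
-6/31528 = -3/15764 ≈ -0.000190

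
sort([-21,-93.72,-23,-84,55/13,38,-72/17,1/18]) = [-93.72,-84,-23,-21,-72/17,1/18,55/13,38]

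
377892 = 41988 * 9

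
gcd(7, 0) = 7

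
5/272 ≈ 0.0184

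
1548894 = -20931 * (-74)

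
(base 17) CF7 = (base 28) 4L6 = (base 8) 7222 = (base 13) 190C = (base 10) 3730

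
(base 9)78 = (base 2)1000111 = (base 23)32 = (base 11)65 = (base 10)71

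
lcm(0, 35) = 0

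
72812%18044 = 636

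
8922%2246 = 2184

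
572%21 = 5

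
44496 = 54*824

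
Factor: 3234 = 2^1*3^1*7^2*11^1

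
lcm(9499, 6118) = 360962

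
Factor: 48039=3^1*67^1*239^1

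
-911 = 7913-8824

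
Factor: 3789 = 3^2 * 421^1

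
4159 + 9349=13508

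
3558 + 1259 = 4817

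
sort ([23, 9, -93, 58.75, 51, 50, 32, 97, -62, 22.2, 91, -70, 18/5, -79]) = [-93, -79, -70, -62, 18/5, 9, 22.2, 23, 32, 50, 51, 58.75, 91, 97]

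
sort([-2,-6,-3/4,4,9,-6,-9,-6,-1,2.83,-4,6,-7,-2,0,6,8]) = [-9,-7,-6,-6,-6,-4,-2,-2,-1,-3/4,0,2.83,4,6,6,8,9]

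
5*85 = 425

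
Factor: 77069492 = 2^2 * 229^1 * 84137^1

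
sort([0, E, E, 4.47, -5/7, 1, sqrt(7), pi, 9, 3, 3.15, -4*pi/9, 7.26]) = [-4*pi/9, -5/7, 0, 1, sqrt(7), E, E, 3, pi, 3.15, 4.47, 7.26, 9]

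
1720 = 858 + 862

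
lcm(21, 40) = 840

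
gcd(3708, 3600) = 36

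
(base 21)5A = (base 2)1110011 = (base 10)115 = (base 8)163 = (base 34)3D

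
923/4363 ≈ 0.212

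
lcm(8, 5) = 40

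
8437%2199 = 1840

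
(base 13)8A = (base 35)39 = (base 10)114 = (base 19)60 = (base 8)162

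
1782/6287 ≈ 0.283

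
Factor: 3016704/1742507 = 2^11*3^1*13^(-1)*491^1*134039^(-1)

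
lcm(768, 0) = 0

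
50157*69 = 3460833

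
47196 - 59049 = -11853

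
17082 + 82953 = 100035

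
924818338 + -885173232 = 39645106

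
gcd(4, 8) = 4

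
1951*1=1951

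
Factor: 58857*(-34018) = -1*2^1*3^1*23^1*73^1*233^1*853^1 = -2002197426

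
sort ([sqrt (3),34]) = [sqrt (3),34]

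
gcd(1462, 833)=17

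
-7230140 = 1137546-8367686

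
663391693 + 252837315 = 916229008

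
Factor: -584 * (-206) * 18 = 2^5 * 3^2 * 73^1 * 103^1 = 2165472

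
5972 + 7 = 5979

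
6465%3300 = 3165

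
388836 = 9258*42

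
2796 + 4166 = 6962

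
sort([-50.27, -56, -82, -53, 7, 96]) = [-82, -56, -53, -50.27, 7, 96]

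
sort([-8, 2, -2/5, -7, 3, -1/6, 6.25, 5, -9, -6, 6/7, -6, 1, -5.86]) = [-9, -8, -7, -6, -6, -5.86, -2/5, -1/6, 6/7, 1, 2, 3, 5, 6.25]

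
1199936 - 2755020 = -1555084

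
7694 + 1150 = 8844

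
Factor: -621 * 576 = -1 * 2^6 * 3^5 * 23^1 = -357696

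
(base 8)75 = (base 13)49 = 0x3d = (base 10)61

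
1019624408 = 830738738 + 188885670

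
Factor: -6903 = -1 * 3^2 * 13^1 * 59^1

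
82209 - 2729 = 79480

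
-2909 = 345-3254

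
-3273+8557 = 5284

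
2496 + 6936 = 9432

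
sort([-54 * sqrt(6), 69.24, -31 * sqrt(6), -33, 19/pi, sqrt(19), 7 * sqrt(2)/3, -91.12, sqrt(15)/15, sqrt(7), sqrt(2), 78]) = [-54 * sqrt(6), -91.12, -31 * sqrt(6), -33, sqrt(15)/15, sqrt(2), sqrt(7), 7 * sqrt(2)/3, sqrt(19), 19/pi, 69.24, 78]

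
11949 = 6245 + 5704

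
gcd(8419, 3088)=1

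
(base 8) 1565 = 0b1101110101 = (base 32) rl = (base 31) sh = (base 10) 885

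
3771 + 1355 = 5126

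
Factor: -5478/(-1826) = 3^1 = 3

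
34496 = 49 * 704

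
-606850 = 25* (-24274)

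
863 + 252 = 1115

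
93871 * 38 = 3567098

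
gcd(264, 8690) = 22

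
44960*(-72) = -3237120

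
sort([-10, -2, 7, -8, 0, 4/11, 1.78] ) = [-10, -8, -2, 0, 4/11, 1.78, 7] 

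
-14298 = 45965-60263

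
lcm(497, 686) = 48706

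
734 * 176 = 129184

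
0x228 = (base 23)110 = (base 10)552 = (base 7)1416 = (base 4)20220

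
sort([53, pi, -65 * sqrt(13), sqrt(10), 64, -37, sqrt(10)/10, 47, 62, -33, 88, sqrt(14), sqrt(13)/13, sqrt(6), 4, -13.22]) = [-65 * sqrt(13), -37, -33, -13.22, sqrt(13)/13, sqrt(10)/10, sqrt(6), pi, sqrt(10), sqrt(14), 4, 47, 53, 62, 64, 88]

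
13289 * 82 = 1089698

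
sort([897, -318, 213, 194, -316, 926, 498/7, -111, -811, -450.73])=[-811, -450.73, -318, -316, -111, 498/7, 194, 213, 897, 926]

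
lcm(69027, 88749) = 621243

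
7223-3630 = 3593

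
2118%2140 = 2118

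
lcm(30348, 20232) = 60696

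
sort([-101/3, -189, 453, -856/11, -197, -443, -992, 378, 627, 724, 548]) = [-992, -443, -197, -189, -856/11, -101/3, 378, 453, 548, 627, 724]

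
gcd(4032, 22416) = 48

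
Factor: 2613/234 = 2^(-1) * 3^(-1) * 67^1 = 67/6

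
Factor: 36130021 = 967^1 * 37363^1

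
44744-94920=-50176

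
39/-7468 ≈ -0.00522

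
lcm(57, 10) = 570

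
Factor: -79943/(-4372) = 2^(-2)*1093^(-1)*79943^1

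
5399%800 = 599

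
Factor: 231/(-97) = -1*3^1*7^1*11^1*97^(-1)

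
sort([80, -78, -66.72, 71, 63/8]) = [-78, -66.72, 63/8, 71, 80]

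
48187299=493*97743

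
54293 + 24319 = 78612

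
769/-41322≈-0.0186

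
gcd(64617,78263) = 1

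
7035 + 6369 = 13404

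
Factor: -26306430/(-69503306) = 3^1 * 5^1 * 191^1 * 4591^1 * 34751653^(-1) = 13153215/34751653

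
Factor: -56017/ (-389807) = 11^ (-1)*13^1*31^1*139^1*35437^ (-1)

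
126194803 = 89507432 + 36687371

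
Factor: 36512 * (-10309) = -1 * 2^5 * 7^1 * 13^2 * 61^1 * 163^1 = -376402208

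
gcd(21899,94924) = 1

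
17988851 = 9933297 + 8055554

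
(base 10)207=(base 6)543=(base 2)11001111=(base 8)317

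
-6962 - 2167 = -9129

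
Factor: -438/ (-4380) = 2^ (-1) * 5^ (-1) = 1/10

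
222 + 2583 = 2805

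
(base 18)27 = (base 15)2d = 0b101011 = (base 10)43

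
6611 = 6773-162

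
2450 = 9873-7423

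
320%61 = 15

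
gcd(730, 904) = 2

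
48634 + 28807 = 77441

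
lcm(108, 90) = 540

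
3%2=1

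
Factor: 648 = 2^3 * 3^4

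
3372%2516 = 856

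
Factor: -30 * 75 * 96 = -1 * 2^6 * 3^3 * 5^3 = -216000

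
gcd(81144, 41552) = 392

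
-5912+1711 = -4201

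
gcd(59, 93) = 1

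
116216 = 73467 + 42749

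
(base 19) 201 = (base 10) 723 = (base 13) 438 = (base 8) 1323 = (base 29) or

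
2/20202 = 1/10101≈0.0000990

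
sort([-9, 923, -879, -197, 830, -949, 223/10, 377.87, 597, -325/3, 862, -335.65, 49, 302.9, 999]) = [-949, -879, -335.65, -197, -325/3, -9, 223/10, 49, 302.9, 377.87, 597, 830, 862, 923, 999]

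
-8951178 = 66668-9017846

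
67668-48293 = 19375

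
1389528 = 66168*21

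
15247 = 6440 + 8807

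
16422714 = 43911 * 374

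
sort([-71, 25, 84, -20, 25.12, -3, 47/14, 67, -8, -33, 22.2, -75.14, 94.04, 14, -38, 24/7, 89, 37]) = [-75.14, -71, -38, -33, -20, -8, -3, 47/14, 24/7, 14, 22.2, 25, 25.12, 37, 67, 84, 89, 94.04]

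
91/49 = 1 + 6/7 ≈ 1.86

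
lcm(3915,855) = 74385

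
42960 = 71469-28509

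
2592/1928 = 1 + 83/241 ≈ 1.34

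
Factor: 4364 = 2^2 * 1091^1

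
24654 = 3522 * 7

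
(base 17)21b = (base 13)378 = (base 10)606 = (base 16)25e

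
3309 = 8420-5111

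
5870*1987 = 11663690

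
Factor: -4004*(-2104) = 2^5*7^1*11^1*13^1*263^1 = 8424416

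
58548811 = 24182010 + 34366801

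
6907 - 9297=-2390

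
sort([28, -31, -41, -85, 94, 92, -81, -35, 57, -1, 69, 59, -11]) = [-85, -81, -41, -35, -31, -11, -1, 28, 57, 59, 69, 92, 94]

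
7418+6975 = 14393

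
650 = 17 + 633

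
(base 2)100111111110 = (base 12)1592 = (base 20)67i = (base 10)2558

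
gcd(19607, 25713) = 1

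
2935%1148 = 639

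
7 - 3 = 4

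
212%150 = 62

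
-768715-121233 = -889948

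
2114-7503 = -5389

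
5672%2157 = 1358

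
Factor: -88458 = -1*2^1*3^1*23^1*641^1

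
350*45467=15913450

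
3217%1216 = 785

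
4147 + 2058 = 6205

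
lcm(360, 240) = 720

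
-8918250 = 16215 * (-550)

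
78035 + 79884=157919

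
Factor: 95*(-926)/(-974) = 5^1*19^1*463^1*487^(-1) = 43985/487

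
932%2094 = 932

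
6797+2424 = 9221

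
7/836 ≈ 0.00837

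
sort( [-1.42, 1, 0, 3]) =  [-1.42, 0, 1, 3]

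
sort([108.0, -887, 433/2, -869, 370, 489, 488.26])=[-887, -869, 108.0, 433/2, 370, 488.26, 489]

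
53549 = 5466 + 48083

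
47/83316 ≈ 0.000564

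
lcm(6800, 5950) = 47600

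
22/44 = 1/2 = 0.50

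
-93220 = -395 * 236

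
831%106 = 89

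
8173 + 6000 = 14173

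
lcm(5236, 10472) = 10472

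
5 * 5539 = 27695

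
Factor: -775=-1 * 5^2 * 31^1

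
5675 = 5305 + 370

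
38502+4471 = 42973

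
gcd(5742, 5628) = 6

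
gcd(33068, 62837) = 1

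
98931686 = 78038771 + 20892915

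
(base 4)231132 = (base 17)a13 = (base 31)30r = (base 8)5536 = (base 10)2910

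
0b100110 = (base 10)38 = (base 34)14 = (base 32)16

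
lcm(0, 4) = 0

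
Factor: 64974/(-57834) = -1*3^(-4)*7^1*13^1 = -91/81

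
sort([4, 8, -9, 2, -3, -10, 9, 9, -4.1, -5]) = [-10, -9, -5, -4.1, -3, 2, 4, 8, 9, 9]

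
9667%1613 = 1602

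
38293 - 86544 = -48251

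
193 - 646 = -453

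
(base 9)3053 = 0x8bb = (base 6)14203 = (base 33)21o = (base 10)2235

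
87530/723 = 121 + 47/723 ≈ 121.07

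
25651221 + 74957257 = 100608478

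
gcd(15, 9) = 3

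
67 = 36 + 31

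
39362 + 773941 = 813303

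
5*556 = 2780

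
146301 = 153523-7222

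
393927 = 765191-371264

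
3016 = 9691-6675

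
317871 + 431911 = 749782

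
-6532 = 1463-7995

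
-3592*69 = -247848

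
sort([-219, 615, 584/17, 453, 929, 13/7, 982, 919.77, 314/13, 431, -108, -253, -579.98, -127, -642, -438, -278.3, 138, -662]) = [-662, -642, -579.98, -438, -278.3, -253, -219, -127, -108, 13/7, 314/13, 584/17, 138, 431, 453, 615, 919.77, 929, 982]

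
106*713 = 75578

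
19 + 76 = 95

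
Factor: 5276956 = 2^2*29^1*45491^1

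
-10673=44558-55231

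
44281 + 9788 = 54069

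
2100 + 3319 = 5419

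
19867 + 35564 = 55431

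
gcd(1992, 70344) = 24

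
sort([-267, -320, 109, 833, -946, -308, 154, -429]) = [-946, -429, -320, -308, -267, 109, 154, 833]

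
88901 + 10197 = 99098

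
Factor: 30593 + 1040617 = 2^1 * 3^1 * 5^1 * 7^1 * 5101^1 = 1071210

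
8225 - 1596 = 6629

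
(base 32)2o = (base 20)48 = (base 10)88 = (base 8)130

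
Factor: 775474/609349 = 2^1 * 7^2 * 13^(-1) * 19^(-1) * 41^1 * 193^1 * 2467^(-1)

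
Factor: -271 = -1 * 271^1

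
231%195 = 36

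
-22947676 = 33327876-56275552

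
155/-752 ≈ -0.206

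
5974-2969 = 3005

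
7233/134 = 53 + 131/134 ≈ 53.98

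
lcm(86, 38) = 1634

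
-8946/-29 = 308 + 14/29 ≈ 308.48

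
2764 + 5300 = 8064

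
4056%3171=885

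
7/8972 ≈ 0.000780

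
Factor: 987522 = 2^1*3^1*164587^1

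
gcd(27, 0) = 27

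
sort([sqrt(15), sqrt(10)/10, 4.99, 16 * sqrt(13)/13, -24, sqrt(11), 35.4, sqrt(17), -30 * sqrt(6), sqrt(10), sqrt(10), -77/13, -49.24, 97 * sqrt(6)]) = [-30 * sqrt(6), -49.24, -24, -77/13, sqrt(10)/10, sqrt(10), sqrt(10), sqrt(11), sqrt(15), sqrt(17), 16 * sqrt(13)/13, 4.99, 35.4, 97 * sqrt(6)]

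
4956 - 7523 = -2567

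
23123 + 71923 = 95046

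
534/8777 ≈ 0.0608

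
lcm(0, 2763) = 0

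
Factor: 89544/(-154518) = -1 * 2^2 * 41^1 * 283^(-1) = -164/283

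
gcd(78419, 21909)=1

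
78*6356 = 495768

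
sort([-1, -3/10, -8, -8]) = [-8, -8, -1, -3/10]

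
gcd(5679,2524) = 631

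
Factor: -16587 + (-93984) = -1*3^1*36857^1 = -110571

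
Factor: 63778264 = 2^3 * 11^1 * 23^1 * 31511^1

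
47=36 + 11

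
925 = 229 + 696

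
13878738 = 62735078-48856340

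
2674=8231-5557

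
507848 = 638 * 796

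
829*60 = 49740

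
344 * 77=26488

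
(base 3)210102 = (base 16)242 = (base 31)ik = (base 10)578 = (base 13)356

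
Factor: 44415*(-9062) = -1*2^1*3^3*5^1*7^1*23^1*47^1*197^1 = -402488730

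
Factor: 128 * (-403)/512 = -1 * 2^(-2) * 13^1 * 31^1 = -403/4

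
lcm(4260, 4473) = 89460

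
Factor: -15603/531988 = -1*2^(-2)*3^1*7^1*179^(-1) = -21/716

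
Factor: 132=2^2*3^1*11^1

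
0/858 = 0 = 0.00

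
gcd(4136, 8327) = 11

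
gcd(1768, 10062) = 26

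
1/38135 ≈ 0.0000262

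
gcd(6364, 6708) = 172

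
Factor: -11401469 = -1*241^1*47309^1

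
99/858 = 3/26 ≈ 0.115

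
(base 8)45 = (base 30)17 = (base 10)37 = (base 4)211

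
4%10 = 4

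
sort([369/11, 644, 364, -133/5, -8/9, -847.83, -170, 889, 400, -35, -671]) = [-847.83, -671, -170, -35, -133/5, -8/9, 369/11, 364, 400, 644, 889]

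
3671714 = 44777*82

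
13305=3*4435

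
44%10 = 4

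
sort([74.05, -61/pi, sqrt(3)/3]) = [-61/pi, sqrt(3)/3, 74.05]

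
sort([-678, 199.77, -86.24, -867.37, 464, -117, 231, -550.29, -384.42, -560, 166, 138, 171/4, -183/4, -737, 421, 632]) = [-867.37, -737, -678, -560, -550.29, -384.42, -117, -86.24, -183/4, 171/4, 138, 166, 199.77, 231, 421, 464, 632]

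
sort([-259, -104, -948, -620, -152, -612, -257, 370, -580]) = [-948, -620, -612, -580, -259, -257, -152, -104, 370]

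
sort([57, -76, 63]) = [-76, 57, 63]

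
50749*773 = 39228977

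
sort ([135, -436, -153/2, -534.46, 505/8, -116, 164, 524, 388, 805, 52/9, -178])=[-534.46, -436, -178, -116, -153/2, 52/9, 505/8, 135, 164, 388, 524, 805]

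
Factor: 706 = 2^1*353^1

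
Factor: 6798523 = 19^1 * 357817^1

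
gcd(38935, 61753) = 1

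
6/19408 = 3/9704 ≈ 0.000309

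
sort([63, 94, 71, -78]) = [-78, 63, 71, 94]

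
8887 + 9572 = 18459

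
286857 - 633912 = -347055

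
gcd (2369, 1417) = 1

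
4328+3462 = 7790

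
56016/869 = 64 + 400/869 ≈ 64.46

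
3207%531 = 21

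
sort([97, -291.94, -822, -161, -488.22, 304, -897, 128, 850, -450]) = [-897, -822, -488.22, -450, -291.94, -161, 97, 128, 304, 850]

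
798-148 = 650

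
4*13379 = 53516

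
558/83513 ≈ 0.00668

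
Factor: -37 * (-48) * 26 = 2^5 * 3^1 * 13^1 * 37^1 = 46176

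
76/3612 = 19/903≈0.0210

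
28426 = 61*466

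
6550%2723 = 1104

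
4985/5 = 997 = 997.00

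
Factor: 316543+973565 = 2^2 * 3^1 * 107509^1 = 1290108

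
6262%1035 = 52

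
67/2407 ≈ 0.0278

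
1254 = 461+793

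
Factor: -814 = -1 * 2^1 * 11^1 * 37^1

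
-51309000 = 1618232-52927232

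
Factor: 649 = 11^1 * 59^1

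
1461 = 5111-3650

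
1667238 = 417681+1249557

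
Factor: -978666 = -1*2^1*3^1*13^1*12547^1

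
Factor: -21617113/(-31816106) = 2^(-1)*31^(-1)*73309^(-1)*3088159^1 = 3088159/4545158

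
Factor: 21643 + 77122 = 5^1 * 19753^1 = 98765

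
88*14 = 1232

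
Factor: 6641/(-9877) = -1 * 7^(-1) * 17^(-1) * 29^1 * 83^(-1) * 229^1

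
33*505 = 16665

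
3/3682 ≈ 0.000815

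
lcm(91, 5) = 455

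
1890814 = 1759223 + 131591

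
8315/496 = 16 + 379/496≈16.76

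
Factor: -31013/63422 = -1*2^(-1)*19^(-1)*1669^(-1)*31013^1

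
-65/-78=5/6 ≈ 0.833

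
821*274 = 224954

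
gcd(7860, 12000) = 60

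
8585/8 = 1073 + 1/8 ≈ 1073.13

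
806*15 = 12090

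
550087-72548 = 477539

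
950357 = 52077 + 898280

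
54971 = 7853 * 7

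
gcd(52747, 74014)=1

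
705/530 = 141/106 ≈ 1.33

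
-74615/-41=1819 + 36/41 ≈ 1819.88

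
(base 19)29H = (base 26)190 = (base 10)910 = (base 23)1GD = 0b1110001110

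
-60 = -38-22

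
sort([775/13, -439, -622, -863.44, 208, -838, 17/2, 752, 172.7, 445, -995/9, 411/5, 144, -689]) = [-863.44, -838, -689, -622, -439, -995/9, 17/2, 775/13, 411/5, 144, 172.7, 208, 445, 752]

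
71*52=3692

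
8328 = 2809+5519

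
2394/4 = 1197/2 = 598.50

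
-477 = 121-598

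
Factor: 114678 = 2^1*3^2*23^1*277^1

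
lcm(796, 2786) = 5572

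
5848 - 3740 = 2108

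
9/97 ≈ 0.0928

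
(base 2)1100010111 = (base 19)23c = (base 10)791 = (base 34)n9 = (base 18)27h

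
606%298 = 10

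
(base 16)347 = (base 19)263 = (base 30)rt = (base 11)6a3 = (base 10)839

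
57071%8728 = 4703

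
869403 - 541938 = 327465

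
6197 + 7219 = 13416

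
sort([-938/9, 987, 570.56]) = [-938/9, 570.56, 987]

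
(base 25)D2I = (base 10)8193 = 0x2001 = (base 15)2663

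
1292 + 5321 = 6613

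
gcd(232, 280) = 8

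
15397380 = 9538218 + 5859162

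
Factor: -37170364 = -1*2^2*7^1*11^1*17^1*31^1*229^1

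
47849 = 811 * 59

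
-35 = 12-47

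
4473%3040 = 1433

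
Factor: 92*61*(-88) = -1*2^5*11^1*23^1*61^1 = -493856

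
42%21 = 0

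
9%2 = 1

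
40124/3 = 13374+2/3 ≈ 13374.67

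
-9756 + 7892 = -1864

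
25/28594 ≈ 0.000874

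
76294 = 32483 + 43811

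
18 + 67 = 85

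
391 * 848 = 331568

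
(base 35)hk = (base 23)13h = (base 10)615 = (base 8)1147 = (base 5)4430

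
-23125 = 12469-35594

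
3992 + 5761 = 9753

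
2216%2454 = 2216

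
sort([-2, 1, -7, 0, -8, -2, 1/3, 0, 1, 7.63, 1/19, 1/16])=[-8, -7, -2, -2, 0, 0, 1/19, 1/16, 1/3, 1, 1, 7.63]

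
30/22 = 15/11 ≈ 1.36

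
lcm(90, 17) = 1530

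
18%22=18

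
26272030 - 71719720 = -45447690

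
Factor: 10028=2^2*23^1*109^1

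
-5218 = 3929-9147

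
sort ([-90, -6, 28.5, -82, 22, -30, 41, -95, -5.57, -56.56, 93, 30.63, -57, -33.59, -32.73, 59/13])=[-95, -90, -82, -57, -56.56, -33.59, -32.73, -30, -6, -5.57, 59/13, 22, 28.5, 30.63, 41, 93]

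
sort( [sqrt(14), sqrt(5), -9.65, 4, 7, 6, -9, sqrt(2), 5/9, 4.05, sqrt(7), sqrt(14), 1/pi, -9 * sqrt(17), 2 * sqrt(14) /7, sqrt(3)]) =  [-9 * sqrt(17), -9.65, -9, 1/pi, 5/9, 2 * sqrt(14) /7, sqrt(2), sqrt(3), sqrt(5), sqrt(7), sqrt(14), sqrt(14), 4, 4.05, 6, 7]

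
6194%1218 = 104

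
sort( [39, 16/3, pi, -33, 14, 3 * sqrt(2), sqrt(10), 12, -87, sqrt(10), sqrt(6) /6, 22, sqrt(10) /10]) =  [-87, -33, sqrt(10) /10, sqrt(6) /6, pi, sqrt(10), sqrt(10), 3 * sqrt(2), 16/3, 12, 14, 22, 39]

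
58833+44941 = 103774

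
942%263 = 153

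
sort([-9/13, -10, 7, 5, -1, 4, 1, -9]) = [-10, -9, -1, -9/13, 1, 4, 5, 7]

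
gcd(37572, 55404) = 12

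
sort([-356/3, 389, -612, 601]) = [-612, -356/3, 389, 601]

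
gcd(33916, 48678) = 122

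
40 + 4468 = 4508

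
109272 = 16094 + 93178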